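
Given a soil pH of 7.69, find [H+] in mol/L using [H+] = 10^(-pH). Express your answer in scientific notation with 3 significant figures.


Step 1: [H+] = 10^(-pH)
Step 2: [H+] = 10^(-7.69)
Step 3: [H+] = 2.04e-08 mol/L

2.04e-08


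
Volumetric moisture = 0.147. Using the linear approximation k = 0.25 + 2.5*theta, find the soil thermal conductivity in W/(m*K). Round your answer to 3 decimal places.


Step 1: k = 0.25 + 2.5 * theta
Step 2: k = 0.25 + 2.5 * 0.147
Step 3: k = 0.25 + 0.368
Step 4: k = 0.618 W/(m*K)

0.618


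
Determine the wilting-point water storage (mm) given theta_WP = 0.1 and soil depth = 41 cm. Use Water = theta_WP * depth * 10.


Step 1: Water (mm) = theta_WP * depth * 10
Step 2: Water = 0.1 * 41 * 10
Step 3: Water = 41.0 mm

41.0


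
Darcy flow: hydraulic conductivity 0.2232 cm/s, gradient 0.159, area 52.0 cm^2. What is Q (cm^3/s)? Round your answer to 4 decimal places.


Step 1: Apply Darcy's law: Q = K * i * A
Step 2: Q = 0.2232 * 0.159 * 52.0
Step 3: Q = 1.8454 cm^3/s

1.8454


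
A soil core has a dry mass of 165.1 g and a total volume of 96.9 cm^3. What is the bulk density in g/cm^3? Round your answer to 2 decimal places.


Step 1: Identify the formula: BD = dry mass / volume
Step 2: Substitute values: BD = 165.1 / 96.9
Step 3: BD = 1.7 g/cm^3

1.7


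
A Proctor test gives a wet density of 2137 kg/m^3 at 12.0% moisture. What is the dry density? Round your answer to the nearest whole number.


Step 1: Dry density = wet density / (1 + w/100)
Step 2: Dry density = 2137 / (1 + 12.0/100)
Step 3: Dry density = 2137 / 1.12
Step 4: Dry density = 1908 kg/m^3

1908


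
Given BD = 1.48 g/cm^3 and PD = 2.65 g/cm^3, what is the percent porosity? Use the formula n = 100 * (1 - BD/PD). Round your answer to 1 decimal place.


Step 1: Formula: n = 100 * (1 - BD / PD)
Step 2: n = 100 * (1 - 1.48 / 2.65)
Step 3: n = 100 * (1 - 0.55849)
Step 4: n = 44.2%

44.2


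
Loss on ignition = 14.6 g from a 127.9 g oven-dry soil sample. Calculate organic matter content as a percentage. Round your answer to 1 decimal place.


Step 1: OM% = 100 * LOI / sample mass
Step 2: OM = 100 * 14.6 / 127.9
Step 3: OM = 11.4%

11.4


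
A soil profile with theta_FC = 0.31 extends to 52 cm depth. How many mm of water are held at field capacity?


Step 1: Water (mm) = theta_FC * depth (cm) * 10
Step 2: Water = 0.31 * 52 * 10
Step 3: Water = 161.2 mm

161.2


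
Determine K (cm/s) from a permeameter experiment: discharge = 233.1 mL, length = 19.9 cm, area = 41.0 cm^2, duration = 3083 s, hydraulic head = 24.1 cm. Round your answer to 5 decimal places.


Step 1: K = Q * L / (A * t * h)
Step 2: Numerator = 233.1 * 19.9 = 4638.69
Step 3: Denominator = 41.0 * 3083 * 24.1 = 3046312.3
Step 4: K = 4638.69 / 3046312.3 = 0.00152 cm/s

0.00152


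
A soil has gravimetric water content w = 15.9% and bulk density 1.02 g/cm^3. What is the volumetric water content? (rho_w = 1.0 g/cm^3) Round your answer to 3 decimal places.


Step 1: theta = (w / 100) * BD / rho_w
Step 2: theta = (15.9 / 100) * 1.02 / 1.0
Step 3: theta = 0.159 * 1.02
Step 4: theta = 0.162

0.162


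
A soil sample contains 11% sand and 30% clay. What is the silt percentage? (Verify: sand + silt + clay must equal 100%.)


Step 1: sand + silt + clay = 100%
Step 2: silt = 100 - sand - clay
Step 3: silt = 100 - 11 - 30
Step 4: silt = 59%

59


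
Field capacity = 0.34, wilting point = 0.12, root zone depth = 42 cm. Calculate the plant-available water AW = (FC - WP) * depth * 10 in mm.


Step 1: Available water = (FC - WP) * depth * 10
Step 2: AW = (0.34 - 0.12) * 42 * 10
Step 3: AW = 0.22 * 42 * 10
Step 4: AW = 92.4 mm

92.4


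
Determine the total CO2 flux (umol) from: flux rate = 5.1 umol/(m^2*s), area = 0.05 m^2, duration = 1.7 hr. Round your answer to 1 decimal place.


Step 1: Convert time to seconds: 1.7 hr * 3600 = 6120.0 s
Step 2: Total = flux * area * time_s
Step 3: Total = 5.1 * 0.05 * 6120.0
Step 4: Total = 1560.6 umol

1560.6


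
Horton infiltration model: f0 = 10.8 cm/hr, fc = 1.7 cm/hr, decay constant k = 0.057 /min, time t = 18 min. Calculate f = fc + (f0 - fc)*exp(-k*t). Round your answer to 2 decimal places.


Step 1: f = fc + (f0 - fc) * exp(-k * t)
Step 2: exp(-0.057 * 18) = 0.358438
Step 3: f = 1.7 + (10.8 - 1.7) * 0.358438
Step 4: f = 1.7 + 9.1 * 0.358438
Step 5: f = 4.96 cm/hr

4.96


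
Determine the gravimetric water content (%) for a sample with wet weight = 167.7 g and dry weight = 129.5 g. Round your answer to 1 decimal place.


Step 1: Water mass = wet - dry = 167.7 - 129.5 = 38.2 g
Step 2: w = 100 * water mass / dry mass
Step 3: w = 100 * 38.2 / 129.5 = 29.5%

29.5


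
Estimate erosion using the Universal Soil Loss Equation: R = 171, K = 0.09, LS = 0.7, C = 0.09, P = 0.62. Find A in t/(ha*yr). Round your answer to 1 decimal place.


Step 1: A = R * K * LS * C * P
Step 2: R * K = 171 * 0.09 = 15.39
Step 3: (R*K) * LS = 15.39 * 0.7 = 10.773
Step 4: * C * P = 10.773 * 0.09 * 0.62 = 0.6
Step 5: A = 0.6 t/(ha*yr)

0.6


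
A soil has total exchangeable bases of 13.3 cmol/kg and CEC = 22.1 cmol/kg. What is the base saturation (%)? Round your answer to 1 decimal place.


Step 1: BS = 100 * (sum of bases) / CEC
Step 2: BS = 100 * 13.3 / 22.1
Step 3: BS = 60.2%

60.2


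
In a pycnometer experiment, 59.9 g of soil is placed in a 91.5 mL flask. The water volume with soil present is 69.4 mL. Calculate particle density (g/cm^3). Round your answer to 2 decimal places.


Step 1: Volume of solids = flask volume - water volume with soil
Step 2: V_solids = 91.5 - 69.4 = 22.1 mL
Step 3: Particle density = mass / V_solids = 59.9 / 22.1 = 2.71 g/cm^3

2.71


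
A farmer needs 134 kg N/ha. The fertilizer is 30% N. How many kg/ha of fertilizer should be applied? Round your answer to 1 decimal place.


Step 1: Fertilizer rate = target N / (N content / 100)
Step 2: Rate = 134 / (30 / 100)
Step 3: Rate = 134 / 0.3
Step 4: Rate = 446.7 kg/ha

446.7


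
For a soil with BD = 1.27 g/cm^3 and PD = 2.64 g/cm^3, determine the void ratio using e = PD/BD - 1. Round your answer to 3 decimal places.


Step 1: e = PD / BD - 1
Step 2: e = 2.64 / 1.27 - 1
Step 3: e = 2.07874 - 1
Step 4: e = 1.079

1.079


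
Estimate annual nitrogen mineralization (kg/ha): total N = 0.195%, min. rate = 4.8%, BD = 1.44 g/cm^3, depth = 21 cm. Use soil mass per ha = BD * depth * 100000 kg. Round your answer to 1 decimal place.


Step 1: Soil mass per ha = BD * depth * 100000 = 1.44 * 21 * 100000 = 3024000 kg
Step 2: Total N pool = soil mass * N%/100 = 3024000 * 0.195/100 = 5896.8 kg/ha
Step 3: N mineralized = N pool * rate%/100 = 5896.8 * 4.8/100 = 283.0 kg/ha/yr

283.0


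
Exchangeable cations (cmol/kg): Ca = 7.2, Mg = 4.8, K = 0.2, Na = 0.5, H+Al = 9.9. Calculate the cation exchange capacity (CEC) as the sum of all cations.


Step 1: CEC = Ca + Mg + K + Na + (H+Al)
Step 2: CEC = 7.2 + 4.8 + 0.2 + 0.5 + 9.9
Step 3: CEC = 22.6 cmol/kg

22.6


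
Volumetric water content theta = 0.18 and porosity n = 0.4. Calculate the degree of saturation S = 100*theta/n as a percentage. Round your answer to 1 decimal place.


Step 1: S = 100 * theta_v / n
Step 2: S = 100 * 0.18 / 0.4
Step 3: S = 45.0%

45.0


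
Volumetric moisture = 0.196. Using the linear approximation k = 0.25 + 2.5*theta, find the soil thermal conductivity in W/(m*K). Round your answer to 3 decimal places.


Step 1: k = 0.25 + 2.5 * theta
Step 2: k = 0.25 + 2.5 * 0.196
Step 3: k = 0.25 + 0.49
Step 4: k = 0.74 W/(m*K)

0.74


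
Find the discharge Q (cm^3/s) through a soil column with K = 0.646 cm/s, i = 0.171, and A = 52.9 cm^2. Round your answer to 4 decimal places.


Step 1: Apply Darcy's law: Q = K * i * A
Step 2: Q = 0.646 * 0.171 * 52.9
Step 3: Q = 5.8437 cm^3/s

5.8437


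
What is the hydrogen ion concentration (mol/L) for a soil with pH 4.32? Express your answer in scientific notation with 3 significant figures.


Step 1: [H+] = 10^(-pH)
Step 2: [H+] = 10^(-4.32)
Step 3: [H+] = 4.79e-05 mol/L

4.79e-05


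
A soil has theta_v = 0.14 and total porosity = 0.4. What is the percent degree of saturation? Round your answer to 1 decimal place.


Step 1: S = 100 * theta_v / n
Step 2: S = 100 * 0.14 / 0.4
Step 3: S = 35.0%

35.0


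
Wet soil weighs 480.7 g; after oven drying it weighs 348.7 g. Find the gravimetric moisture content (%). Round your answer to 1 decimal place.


Step 1: Water mass = wet - dry = 480.7 - 348.7 = 132.0 g
Step 2: w = 100 * water mass / dry mass
Step 3: w = 100 * 132.0 / 348.7 = 37.9%

37.9


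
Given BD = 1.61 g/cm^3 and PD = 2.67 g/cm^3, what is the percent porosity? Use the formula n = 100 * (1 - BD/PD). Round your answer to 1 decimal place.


Step 1: Formula: n = 100 * (1 - BD / PD)
Step 2: n = 100 * (1 - 1.61 / 2.67)
Step 3: n = 100 * (1 - 0.603)
Step 4: n = 39.7%

39.7


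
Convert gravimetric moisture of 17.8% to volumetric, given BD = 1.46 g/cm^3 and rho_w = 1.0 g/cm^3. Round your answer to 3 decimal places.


Step 1: theta = (w / 100) * BD / rho_w
Step 2: theta = (17.8 / 100) * 1.46 / 1.0
Step 3: theta = 0.178 * 1.46
Step 4: theta = 0.26

0.26


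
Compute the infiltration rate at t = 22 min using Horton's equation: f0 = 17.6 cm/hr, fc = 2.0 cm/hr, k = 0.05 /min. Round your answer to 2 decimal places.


Step 1: f = fc + (f0 - fc) * exp(-k * t)
Step 2: exp(-0.05 * 22) = 0.332871
Step 3: f = 2.0 + (17.6 - 2.0) * 0.332871
Step 4: f = 2.0 + 15.6 * 0.332871
Step 5: f = 7.19 cm/hr

7.19


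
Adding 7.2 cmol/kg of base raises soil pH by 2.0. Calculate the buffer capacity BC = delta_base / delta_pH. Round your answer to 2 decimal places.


Step 1: BC = change in base / change in pH
Step 2: BC = 7.2 / 2.0
Step 3: BC = 3.6 cmol/(kg*pH unit)

3.6


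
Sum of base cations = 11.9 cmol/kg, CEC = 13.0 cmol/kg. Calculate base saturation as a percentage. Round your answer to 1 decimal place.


Step 1: BS = 100 * (sum of bases) / CEC
Step 2: BS = 100 * 11.9 / 13.0
Step 3: BS = 91.5%

91.5


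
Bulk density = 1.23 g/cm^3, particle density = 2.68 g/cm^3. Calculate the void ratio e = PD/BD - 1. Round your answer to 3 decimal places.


Step 1: e = PD / BD - 1
Step 2: e = 2.68 / 1.23 - 1
Step 3: e = 2.17886 - 1
Step 4: e = 1.179

1.179


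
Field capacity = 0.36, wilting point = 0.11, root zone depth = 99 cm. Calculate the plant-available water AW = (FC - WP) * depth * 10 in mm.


Step 1: Available water = (FC - WP) * depth * 10
Step 2: AW = (0.36 - 0.11) * 99 * 10
Step 3: AW = 0.25 * 99 * 10
Step 4: AW = 247.5 mm

247.5


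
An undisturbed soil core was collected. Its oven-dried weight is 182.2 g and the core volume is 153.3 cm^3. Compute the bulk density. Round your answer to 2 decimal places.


Step 1: Identify the formula: BD = dry mass / volume
Step 2: Substitute values: BD = 182.2 / 153.3
Step 3: BD = 1.19 g/cm^3

1.19


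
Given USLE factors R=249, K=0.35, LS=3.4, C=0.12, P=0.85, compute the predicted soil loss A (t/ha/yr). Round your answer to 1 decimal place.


Step 1: A = R * K * LS * C * P
Step 2: R * K = 249 * 0.35 = 87.15
Step 3: (R*K) * LS = 87.15 * 3.4 = 296.31
Step 4: * C * P = 296.31 * 0.12 * 0.85 = 30.2
Step 5: A = 30.2 t/(ha*yr)

30.2


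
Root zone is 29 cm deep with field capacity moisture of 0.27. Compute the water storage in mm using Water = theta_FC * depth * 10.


Step 1: Water (mm) = theta_FC * depth (cm) * 10
Step 2: Water = 0.27 * 29 * 10
Step 3: Water = 78.3 mm

78.3


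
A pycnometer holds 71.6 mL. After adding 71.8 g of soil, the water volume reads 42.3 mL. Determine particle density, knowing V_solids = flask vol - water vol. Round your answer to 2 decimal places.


Step 1: Volume of solids = flask volume - water volume with soil
Step 2: V_solids = 71.6 - 42.3 = 29.3 mL
Step 3: Particle density = mass / V_solids = 71.8 / 29.3 = 2.45 g/cm^3

2.45


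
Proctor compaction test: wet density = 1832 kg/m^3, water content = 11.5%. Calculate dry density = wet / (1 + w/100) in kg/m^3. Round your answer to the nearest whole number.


Step 1: Dry density = wet density / (1 + w/100)
Step 2: Dry density = 1832 / (1 + 11.5/100)
Step 3: Dry density = 1832 / 1.115
Step 4: Dry density = 1643 kg/m^3

1643


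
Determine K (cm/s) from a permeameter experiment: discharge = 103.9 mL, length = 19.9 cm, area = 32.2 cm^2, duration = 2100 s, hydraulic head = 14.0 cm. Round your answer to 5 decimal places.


Step 1: K = Q * L / (A * t * h)
Step 2: Numerator = 103.9 * 19.9 = 2067.61
Step 3: Denominator = 32.2 * 2100 * 14.0 = 946680.0
Step 4: K = 2067.61 / 946680.0 = 0.00218 cm/s

0.00218


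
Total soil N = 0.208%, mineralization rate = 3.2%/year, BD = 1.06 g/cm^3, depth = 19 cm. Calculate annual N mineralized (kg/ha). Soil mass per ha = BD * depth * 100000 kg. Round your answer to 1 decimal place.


Step 1: Soil mass per ha = BD * depth * 100000 = 1.06 * 19 * 100000 = 2014000 kg
Step 2: Total N pool = soil mass * N%/100 = 2014000 * 0.208/100 = 4189.12 kg/ha
Step 3: N mineralized = N pool * rate%/100 = 4189.12 * 3.2/100 = 134.1 kg/ha/yr

134.1


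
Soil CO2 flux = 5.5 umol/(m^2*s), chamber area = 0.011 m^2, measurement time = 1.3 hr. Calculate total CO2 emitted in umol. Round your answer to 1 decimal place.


Step 1: Convert time to seconds: 1.3 hr * 3600 = 4680.0 s
Step 2: Total = flux * area * time_s
Step 3: Total = 5.5 * 0.011 * 4680.0
Step 4: Total = 283.1 umol

283.1


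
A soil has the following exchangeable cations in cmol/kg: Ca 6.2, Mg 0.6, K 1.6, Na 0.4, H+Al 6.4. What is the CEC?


Step 1: CEC = Ca + Mg + K + Na + (H+Al)
Step 2: CEC = 6.2 + 0.6 + 1.6 + 0.4 + 6.4
Step 3: CEC = 15.2 cmol/kg

15.2


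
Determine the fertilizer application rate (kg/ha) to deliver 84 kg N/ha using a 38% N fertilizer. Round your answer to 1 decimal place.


Step 1: Fertilizer rate = target N / (N content / 100)
Step 2: Rate = 84 / (38 / 100)
Step 3: Rate = 84 / 0.38
Step 4: Rate = 221.1 kg/ha

221.1


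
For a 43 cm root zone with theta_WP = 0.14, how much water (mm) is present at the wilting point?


Step 1: Water (mm) = theta_WP * depth * 10
Step 2: Water = 0.14 * 43 * 10
Step 3: Water = 60.2 mm

60.2


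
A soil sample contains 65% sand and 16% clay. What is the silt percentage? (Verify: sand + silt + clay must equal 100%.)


Step 1: sand + silt + clay = 100%
Step 2: silt = 100 - sand - clay
Step 3: silt = 100 - 65 - 16
Step 4: silt = 19%

19


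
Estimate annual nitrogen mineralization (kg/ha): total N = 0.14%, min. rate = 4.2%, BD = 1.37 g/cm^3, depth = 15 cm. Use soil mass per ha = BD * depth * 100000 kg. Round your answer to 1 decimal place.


Step 1: Soil mass per ha = BD * depth * 100000 = 1.37 * 15 * 100000 = 2055000 kg
Step 2: Total N pool = soil mass * N%/100 = 2055000 * 0.14/100 = 2877.0 kg/ha
Step 3: N mineralized = N pool * rate%/100 = 2877.0 * 4.2/100 = 120.8 kg/ha/yr

120.8


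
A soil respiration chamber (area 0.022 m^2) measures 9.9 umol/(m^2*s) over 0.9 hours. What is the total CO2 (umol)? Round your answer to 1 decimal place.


Step 1: Convert time to seconds: 0.9 hr * 3600 = 3240.0 s
Step 2: Total = flux * area * time_s
Step 3: Total = 9.9 * 0.022 * 3240.0
Step 4: Total = 705.7 umol

705.7


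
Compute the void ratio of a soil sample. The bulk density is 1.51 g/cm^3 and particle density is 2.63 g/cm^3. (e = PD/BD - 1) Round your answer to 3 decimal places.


Step 1: e = PD / BD - 1
Step 2: e = 2.63 / 1.51 - 1
Step 3: e = 1.74172 - 1
Step 4: e = 0.742

0.742


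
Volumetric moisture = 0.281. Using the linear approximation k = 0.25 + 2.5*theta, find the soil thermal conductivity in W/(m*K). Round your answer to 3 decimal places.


Step 1: k = 0.25 + 2.5 * theta
Step 2: k = 0.25 + 2.5 * 0.281
Step 3: k = 0.25 + 0.703
Step 4: k = 0.953 W/(m*K)

0.953


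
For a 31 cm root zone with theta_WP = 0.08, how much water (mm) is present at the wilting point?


Step 1: Water (mm) = theta_WP * depth * 10
Step 2: Water = 0.08 * 31 * 10
Step 3: Water = 24.8 mm

24.8


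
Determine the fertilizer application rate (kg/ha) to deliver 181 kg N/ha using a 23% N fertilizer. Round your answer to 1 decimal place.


Step 1: Fertilizer rate = target N / (N content / 100)
Step 2: Rate = 181 / (23 / 100)
Step 3: Rate = 181 / 0.23
Step 4: Rate = 787.0 kg/ha

787.0


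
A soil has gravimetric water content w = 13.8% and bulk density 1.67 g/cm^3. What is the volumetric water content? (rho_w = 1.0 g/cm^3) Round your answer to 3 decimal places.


Step 1: theta = (w / 100) * BD / rho_w
Step 2: theta = (13.8 / 100) * 1.67 / 1.0
Step 3: theta = 0.138 * 1.67
Step 4: theta = 0.23

0.23


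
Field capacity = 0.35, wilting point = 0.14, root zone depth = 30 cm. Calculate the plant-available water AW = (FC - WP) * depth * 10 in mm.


Step 1: Available water = (FC - WP) * depth * 10
Step 2: AW = (0.35 - 0.14) * 30 * 10
Step 3: AW = 0.21 * 30 * 10
Step 4: AW = 63.0 mm

63.0


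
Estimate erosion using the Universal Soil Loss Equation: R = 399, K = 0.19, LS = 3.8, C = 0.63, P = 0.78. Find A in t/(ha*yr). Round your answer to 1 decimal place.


Step 1: A = R * K * LS * C * P
Step 2: R * K = 399 * 0.19 = 75.81
Step 3: (R*K) * LS = 75.81 * 3.8 = 288.078
Step 4: * C * P = 288.078 * 0.63 * 0.78 = 141.6
Step 5: A = 141.6 t/(ha*yr)

141.6


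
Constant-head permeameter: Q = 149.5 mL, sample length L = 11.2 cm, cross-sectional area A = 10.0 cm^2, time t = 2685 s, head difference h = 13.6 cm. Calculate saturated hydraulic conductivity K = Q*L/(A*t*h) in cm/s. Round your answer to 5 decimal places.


Step 1: K = Q * L / (A * t * h)
Step 2: Numerator = 149.5 * 11.2 = 1674.4
Step 3: Denominator = 10.0 * 2685 * 13.6 = 365160.0
Step 4: K = 1674.4 / 365160.0 = 0.00459 cm/s

0.00459


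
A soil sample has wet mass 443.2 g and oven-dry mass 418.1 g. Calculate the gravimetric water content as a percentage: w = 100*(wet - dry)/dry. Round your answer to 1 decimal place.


Step 1: Water mass = wet - dry = 443.2 - 418.1 = 25.1 g
Step 2: w = 100 * water mass / dry mass
Step 3: w = 100 * 25.1 / 418.1 = 6.0%

6.0


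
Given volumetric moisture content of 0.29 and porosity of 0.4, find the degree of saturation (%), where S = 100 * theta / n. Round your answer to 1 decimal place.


Step 1: S = 100 * theta_v / n
Step 2: S = 100 * 0.29 / 0.4
Step 3: S = 72.5%

72.5


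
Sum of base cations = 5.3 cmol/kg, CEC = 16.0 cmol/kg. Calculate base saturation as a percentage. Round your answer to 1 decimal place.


Step 1: BS = 100 * (sum of bases) / CEC
Step 2: BS = 100 * 5.3 / 16.0
Step 3: BS = 33.1%

33.1


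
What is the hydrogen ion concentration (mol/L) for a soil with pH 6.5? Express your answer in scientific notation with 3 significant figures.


Step 1: [H+] = 10^(-pH)
Step 2: [H+] = 10^(-6.5)
Step 3: [H+] = 3.16e-07 mol/L

3.16e-07


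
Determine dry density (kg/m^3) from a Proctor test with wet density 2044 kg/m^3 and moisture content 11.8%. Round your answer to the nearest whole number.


Step 1: Dry density = wet density / (1 + w/100)
Step 2: Dry density = 2044 / (1 + 11.8/100)
Step 3: Dry density = 2044 / 1.118
Step 4: Dry density = 1828 kg/m^3

1828


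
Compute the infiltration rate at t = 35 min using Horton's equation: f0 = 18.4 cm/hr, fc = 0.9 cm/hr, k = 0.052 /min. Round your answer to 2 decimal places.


Step 1: f = fc + (f0 - fc) * exp(-k * t)
Step 2: exp(-0.052 * 35) = 0.162026
Step 3: f = 0.9 + (18.4 - 0.9) * 0.162026
Step 4: f = 0.9 + 17.5 * 0.162026
Step 5: f = 3.74 cm/hr

3.74


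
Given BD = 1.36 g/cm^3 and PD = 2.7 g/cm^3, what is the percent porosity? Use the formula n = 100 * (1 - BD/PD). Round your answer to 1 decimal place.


Step 1: Formula: n = 100 * (1 - BD / PD)
Step 2: n = 100 * (1 - 1.36 / 2.7)
Step 3: n = 100 * (1 - 0.5037)
Step 4: n = 49.6%

49.6


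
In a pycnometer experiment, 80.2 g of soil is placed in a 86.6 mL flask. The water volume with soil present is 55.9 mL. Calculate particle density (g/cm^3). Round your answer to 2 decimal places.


Step 1: Volume of solids = flask volume - water volume with soil
Step 2: V_solids = 86.6 - 55.9 = 30.7 mL
Step 3: Particle density = mass / V_solids = 80.2 / 30.7 = 2.61 g/cm^3

2.61


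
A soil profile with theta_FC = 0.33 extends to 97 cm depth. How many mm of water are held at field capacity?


Step 1: Water (mm) = theta_FC * depth (cm) * 10
Step 2: Water = 0.33 * 97 * 10
Step 3: Water = 320.1 mm

320.1


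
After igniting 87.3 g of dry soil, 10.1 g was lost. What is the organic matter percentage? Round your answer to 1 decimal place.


Step 1: OM% = 100 * LOI / sample mass
Step 2: OM = 100 * 10.1 / 87.3
Step 3: OM = 11.6%

11.6


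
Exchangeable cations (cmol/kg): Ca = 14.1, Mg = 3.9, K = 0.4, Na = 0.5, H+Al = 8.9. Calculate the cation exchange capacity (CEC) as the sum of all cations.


Step 1: CEC = Ca + Mg + K + Na + (H+Al)
Step 2: CEC = 14.1 + 3.9 + 0.4 + 0.5 + 8.9
Step 3: CEC = 27.8 cmol/kg

27.8


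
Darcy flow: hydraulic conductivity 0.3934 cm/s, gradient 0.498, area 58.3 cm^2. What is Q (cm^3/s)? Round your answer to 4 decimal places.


Step 1: Apply Darcy's law: Q = K * i * A
Step 2: Q = 0.3934 * 0.498 * 58.3
Step 3: Q = 11.4217 cm^3/s

11.4217


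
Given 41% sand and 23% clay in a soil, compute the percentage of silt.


Step 1: sand + silt + clay = 100%
Step 2: silt = 100 - sand - clay
Step 3: silt = 100 - 41 - 23
Step 4: silt = 36%

36


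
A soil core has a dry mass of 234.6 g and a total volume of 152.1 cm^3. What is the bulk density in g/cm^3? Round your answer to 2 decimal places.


Step 1: Identify the formula: BD = dry mass / volume
Step 2: Substitute values: BD = 234.6 / 152.1
Step 3: BD = 1.54 g/cm^3

1.54


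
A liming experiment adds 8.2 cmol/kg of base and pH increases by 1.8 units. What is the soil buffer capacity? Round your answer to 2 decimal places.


Step 1: BC = change in base / change in pH
Step 2: BC = 8.2 / 1.8
Step 3: BC = 4.56 cmol/(kg*pH unit)

4.56


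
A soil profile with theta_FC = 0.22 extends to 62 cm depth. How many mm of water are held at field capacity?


Step 1: Water (mm) = theta_FC * depth (cm) * 10
Step 2: Water = 0.22 * 62 * 10
Step 3: Water = 136.4 mm

136.4


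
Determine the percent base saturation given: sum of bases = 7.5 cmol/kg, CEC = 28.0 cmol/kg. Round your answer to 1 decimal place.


Step 1: BS = 100 * (sum of bases) / CEC
Step 2: BS = 100 * 7.5 / 28.0
Step 3: BS = 26.8%

26.8


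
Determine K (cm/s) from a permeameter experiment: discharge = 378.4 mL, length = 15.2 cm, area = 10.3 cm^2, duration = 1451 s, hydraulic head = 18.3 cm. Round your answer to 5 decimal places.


Step 1: K = Q * L / (A * t * h)
Step 2: Numerator = 378.4 * 15.2 = 5751.68
Step 3: Denominator = 10.3 * 1451 * 18.3 = 273498.99
Step 4: K = 5751.68 / 273498.99 = 0.02103 cm/s

0.02103


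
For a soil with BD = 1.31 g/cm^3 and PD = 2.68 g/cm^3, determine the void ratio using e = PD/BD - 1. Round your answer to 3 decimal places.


Step 1: e = PD / BD - 1
Step 2: e = 2.68 / 1.31 - 1
Step 3: e = 2.0458 - 1
Step 4: e = 1.046

1.046


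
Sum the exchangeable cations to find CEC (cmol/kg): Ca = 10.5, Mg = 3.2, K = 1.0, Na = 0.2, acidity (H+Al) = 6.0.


Step 1: CEC = Ca + Mg + K + Na + (H+Al)
Step 2: CEC = 10.5 + 3.2 + 1.0 + 0.2 + 6.0
Step 3: CEC = 20.9 cmol/kg

20.9


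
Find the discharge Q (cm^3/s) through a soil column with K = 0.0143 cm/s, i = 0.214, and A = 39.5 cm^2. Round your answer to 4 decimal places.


Step 1: Apply Darcy's law: Q = K * i * A
Step 2: Q = 0.0143 * 0.214 * 39.5
Step 3: Q = 0.1209 cm^3/s

0.1209


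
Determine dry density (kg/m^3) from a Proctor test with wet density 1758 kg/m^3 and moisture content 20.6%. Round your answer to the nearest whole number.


Step 1: Dry density = wet density / (1 + w/100)
Step 2: Dry density = 1758 / (1 + 20.6/100)
Step 3: Dry density = 1758 / 1.206
Step 4: Dry density = 1458 kg/m^3

1458


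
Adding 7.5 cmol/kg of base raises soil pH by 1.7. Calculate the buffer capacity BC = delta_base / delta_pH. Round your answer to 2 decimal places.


Step 1: BC = change in base / change in pH
Step 2: BC = 7.5 / 1.7
Step 3: BC = 4.41 cmol/(kg*pH unit)

4.41


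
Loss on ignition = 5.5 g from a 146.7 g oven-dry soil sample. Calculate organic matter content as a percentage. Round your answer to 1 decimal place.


Step 1: OM% = 100 * LOI / sample mass
Step 2: OM = 100 * 5.5 / 146.7
Step 3: OM = 3.7%

3.7


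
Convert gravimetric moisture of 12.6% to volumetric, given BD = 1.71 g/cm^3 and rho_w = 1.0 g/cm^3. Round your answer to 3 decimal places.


Step 1: theta = (w / 100) * BD / rho_w
Step 2: theta = (12.6 / 100) * 1.71 / 1.0
Step 3: theta = 0.126 * 1.71
Step 4: theta = 0.215

0.215


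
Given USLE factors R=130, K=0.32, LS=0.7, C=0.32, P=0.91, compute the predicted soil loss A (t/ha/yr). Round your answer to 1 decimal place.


Step 1: A = R * K * LS * C * P
Step 2: R * K = 130 * 0.32 = 41.6
Step 3: (R*K) * LS = 41.6 * 0.7 = 29.12
Step 4: * C * P = 29.12 * 0.32 * 0.91 = 8.5
Step 5: A = 8.5 t/(ha*yr)

8.5


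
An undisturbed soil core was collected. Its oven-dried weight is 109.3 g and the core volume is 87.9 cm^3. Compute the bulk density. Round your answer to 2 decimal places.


Step 1: Identify the formula: BD = dry mass / volume
Step 2: Substitute values: BD = 109.3 / 87.9
Step 3: BD = 1.24 g/cm^3

1.24


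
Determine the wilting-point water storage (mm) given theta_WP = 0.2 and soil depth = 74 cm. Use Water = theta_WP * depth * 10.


Step 1: Water (mm) = theta_WP * depth * 10
Step 2: Water = 0.2 * 74 * 10
Step 3: Water = 148.0 mm

148.0


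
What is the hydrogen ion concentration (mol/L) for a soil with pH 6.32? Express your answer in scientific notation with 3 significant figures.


Step 1: [H+] = 10^(-pH)
Step 2: [H+] = 10^(-6.32)
Step 3: [H+] = 4.79e-07 mol/L

4.79e-07


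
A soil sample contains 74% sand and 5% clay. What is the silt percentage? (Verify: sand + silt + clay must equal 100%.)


Step 1: sand + silt + clay = 100%
Step 2: silt = 100 - sand - clay
Step 3: silt = 100 - 74 - 5
Step 4: silt = 21%

21


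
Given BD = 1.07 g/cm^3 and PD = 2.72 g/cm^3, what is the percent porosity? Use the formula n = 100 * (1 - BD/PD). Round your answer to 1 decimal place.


Step 1: Formula: n = 100 * (1 - BD / PD)
Step 2: n = 100 * (1 - 1.07 / 2.72)
Step 3: n = 100 * (1 - 0.39338)
Step 4: n = 60.7%

60.7


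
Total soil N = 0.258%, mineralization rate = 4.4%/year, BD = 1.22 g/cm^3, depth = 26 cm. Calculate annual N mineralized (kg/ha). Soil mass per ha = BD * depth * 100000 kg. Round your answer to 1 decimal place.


Step 1: Soil mass per ha = BD * depth * 100000 = 1.22 * 26 * 100000 = 3172000 kg
Step 2: Total N pool = soil mass * N%/100 = 3172000 * 0.258/100 = 8183.76 kg/ha
Step 3: N mineralized = N pool * rate%/100 = 8183.76 * 4.4/100 = 360.1 kg/ha/yr

360.1


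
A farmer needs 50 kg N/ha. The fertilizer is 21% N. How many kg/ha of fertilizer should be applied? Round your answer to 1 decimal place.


Step 1: Fertilizer rate = target N / (N content / 100)
Step 2: Rate = 50 / (21 / 100)
Step 3: Rate = 50 / 0.21
Step 4: Rate = 238.1 kg/ha

238.1


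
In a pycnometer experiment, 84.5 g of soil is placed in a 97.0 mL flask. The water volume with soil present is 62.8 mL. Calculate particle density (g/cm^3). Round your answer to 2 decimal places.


Step 1: Volume of solids = flask volume - water volume with soil
Step 2: V_solids = 97.0 - 62.8 = 34.2 mL
Step 3: Particle density = mass / V_solids = 84.5 / 34.2 = 2.47 g/cm^3

2.47


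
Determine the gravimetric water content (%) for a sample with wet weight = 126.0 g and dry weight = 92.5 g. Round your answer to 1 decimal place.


Step 1: Water mass = wet - dry = 126.0 - 92.5 = 33.5 g
Step 2: w = 100 * water mass / dry mass
Step 3: w = 100 * 33.5 / 92.5 = 36.2%

36.2


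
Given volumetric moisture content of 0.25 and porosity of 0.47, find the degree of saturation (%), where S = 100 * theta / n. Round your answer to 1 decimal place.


Step 1: S = 100 * theta_v / n
Step 2: S = 100 * 0.25 / 0.47
Step 3: S = 53.2%

53.2


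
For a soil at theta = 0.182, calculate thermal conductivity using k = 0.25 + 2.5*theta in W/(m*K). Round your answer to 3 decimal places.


Step 1: k = 0.25 + 2.5 * theta
Step 2: k = 0.25 + 2.5 * 0.182
Step 3: k = 0.25 + 0.455
Step 4: k = 0.705 W/(m*K)

0.705


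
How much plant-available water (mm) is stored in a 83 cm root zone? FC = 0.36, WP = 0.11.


Step 1: Available water = (FC - WP) * depth * 10
Step 2: AW = (0.36 - 0.11) * 83 * 10
Step 3: AW = 0.25 * 83 * 10
Step 4: AW = 207.5 mm

207.5


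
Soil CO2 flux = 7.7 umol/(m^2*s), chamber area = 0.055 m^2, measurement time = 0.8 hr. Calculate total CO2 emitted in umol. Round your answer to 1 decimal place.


Step 1: Convert time to seconds: 0.8 hr * 3600 = 2880.0 s
Step 2: Total = flux * area * time_s
Step 3: Total = 7.7 * 0.055 * 2880.0
Step 4: Total = 1219.7 umol

1219.7


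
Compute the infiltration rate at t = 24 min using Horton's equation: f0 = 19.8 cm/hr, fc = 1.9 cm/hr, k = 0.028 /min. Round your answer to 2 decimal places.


Step 1: f = fc + (f0 - fc) * exp(-k * t)
Step 2: exp(-0.028 * 24) = 0.510686
Step 3: f = 1.9 + (19.8 - 1.9) * 0.510686
Step 4: f = 1.9 + 17.9 * 0.510686
Step 5: f = 11.04 cm/hr

11.04


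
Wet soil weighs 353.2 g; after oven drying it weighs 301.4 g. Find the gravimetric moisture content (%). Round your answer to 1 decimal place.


Step 1: Water mass = wet - dry = 353.2 - 301.4 = 51.8 g
Step 2: w = 100 * water mass / dry mass
Step 3: w = 100 * 51.8 / 301.4 = 17.2%

17.2


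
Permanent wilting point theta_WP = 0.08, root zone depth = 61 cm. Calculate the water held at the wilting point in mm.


Step 1: Water (mm) = theta_WP * depth * 10
Step 2: Water = 0.08 * 61 * 10
Step 3: Water = 48.8 mm

48.8


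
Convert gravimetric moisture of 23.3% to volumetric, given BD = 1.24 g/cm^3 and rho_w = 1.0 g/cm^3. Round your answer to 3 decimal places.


Step 1: theta = (w / 100) * BD / rho_w
Step 2: theta = (23.3 / 100) * 1.24 / 1.0
Step 3: theta = 0.233 * 1.24
Step 4: theta = 0.289

0.289


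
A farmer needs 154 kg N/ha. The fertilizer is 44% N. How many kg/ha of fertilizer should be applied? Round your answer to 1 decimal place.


Step 1: Fertilizer rate = target N / (N content / 100)
Step 2: Rate = 154 / (44 / 100)
Step 3: Rate = 154 / 0.44
Step 4: Rate = 350.0 kg/ha

350.0


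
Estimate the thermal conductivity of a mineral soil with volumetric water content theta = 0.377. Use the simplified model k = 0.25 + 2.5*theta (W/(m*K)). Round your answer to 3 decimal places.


Step 1: k = 0.25 + 2.5 * theta
Step 2: k = 0.25 + 2.5 * 0.377
Step 3: k = 0.25 + 0.943
Step 4: k = 1.193 W/(m*K)

1.193


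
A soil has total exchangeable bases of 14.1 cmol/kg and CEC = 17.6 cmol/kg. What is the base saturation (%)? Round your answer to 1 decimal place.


Step 1: BS = 100 * (sum of bases) / CEC
Step 2: BS = 100 * 14.1 / 17.6
Step 3: BS = 80.1%

80.1


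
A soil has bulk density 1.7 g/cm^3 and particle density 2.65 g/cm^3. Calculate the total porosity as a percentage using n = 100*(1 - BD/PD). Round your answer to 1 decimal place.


Step 1: Formula: n = 100 * (1 - BD / PD)
Step 2: n = 100 * (1 - 1.7 / 2.65)
Step 3: n = 100 * (1 - 0.64151)
Step 4: n = 35.8%

35.8


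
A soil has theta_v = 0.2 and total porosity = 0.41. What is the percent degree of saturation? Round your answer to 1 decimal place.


Step 1: S = 100 * theta_v / n
Step 2: S = 100 * 0.2 / 0.41
Step 3: S = 48.8%

48.8


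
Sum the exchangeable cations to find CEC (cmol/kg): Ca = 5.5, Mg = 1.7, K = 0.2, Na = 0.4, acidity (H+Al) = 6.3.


Step 1: CEC = Ca + Mg + K + Na + (H+Al)
Step 2: CEC = 5.5 + 1.7 + 0.2 + 0.4 + 6.3
Step 3: CEC = 14.1 cmol/kg

14.1


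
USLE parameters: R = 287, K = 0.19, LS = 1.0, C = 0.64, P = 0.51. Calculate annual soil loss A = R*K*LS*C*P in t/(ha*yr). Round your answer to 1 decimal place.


Step 1: A = R * K * LS * C * P
Step 2: R * K = 287 * 0.19 = 54.53
Step 3: (R*K) * LS = 54.53 * 1.0 = 54.53
Step 4: * C * P = 54.53 * 0.64 * 0.51 = 17.8
Step 5: A = 17.8 t/(ha*yr)

17.8


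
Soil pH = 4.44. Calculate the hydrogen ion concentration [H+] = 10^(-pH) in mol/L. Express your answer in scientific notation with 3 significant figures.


Step 1: [H+] = 10^(-pH)
Step 2: [H+] = 10^(-4.44)
Step 3: [H+] = 3.63e-05 mol/L

3.63e-05


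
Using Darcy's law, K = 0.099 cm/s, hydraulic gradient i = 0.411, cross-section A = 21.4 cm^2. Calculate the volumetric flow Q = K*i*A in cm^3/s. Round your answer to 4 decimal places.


Step 1: Apply Darcy's law: Q = K * i * A
Step 2: Q = 0.099 * 0.411 * 21.4
Step 3: Q = 0.8707 cm^3/s

0.8707


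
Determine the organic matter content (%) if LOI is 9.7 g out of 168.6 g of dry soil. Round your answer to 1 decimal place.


Step 1: OM% = 100 * LOI / sample mass
Step 2: OM = 100 * 9.7 / 168.6
Step 3: OM = 5.8%

5.8


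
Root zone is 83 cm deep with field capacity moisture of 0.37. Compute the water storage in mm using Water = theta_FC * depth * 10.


Step 1: Water (mm) = theta_FC * depth (cm) * 10
Step 2: Water = 0.37 * 83 * 10
Step 3: Water = 307.1 mm

307.1


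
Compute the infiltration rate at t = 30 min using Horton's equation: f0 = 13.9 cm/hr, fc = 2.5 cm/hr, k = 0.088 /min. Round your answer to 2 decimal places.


Step 1: f = fc + (f0 - fc) * exp(-k * t)
Step 2: exp(-0.088 * 30) = 0.071361
Step 3: f = 2.5 + (13.9 - 2.5) * 0.071361
Step 4: f = 2.5 + 11.4 * 0.071361
Step 5: f = 3.31 cm/hr

3.31


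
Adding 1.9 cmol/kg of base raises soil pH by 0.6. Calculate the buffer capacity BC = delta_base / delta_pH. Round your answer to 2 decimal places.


Step 1: BC = change in base / change in pH
Step 2: BC = 1.9 / 0.6
Step 3: BC = 3.17 cmol/(kg*pH unit)

3.17


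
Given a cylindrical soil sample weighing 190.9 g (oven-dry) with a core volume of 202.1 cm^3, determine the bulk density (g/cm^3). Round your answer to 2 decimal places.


Step 1: Identify the formula: BD = dry mass / volume
Step 2: Substitute values: BD = 190.9 / 202.1
Step 3: BD = 0.94 g/cm^3

0.94


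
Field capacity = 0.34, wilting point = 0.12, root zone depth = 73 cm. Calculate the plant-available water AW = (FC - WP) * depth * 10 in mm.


Step 1: Available water = (FC - WP) * depth * 10
Step 2: AW = (0.34 - 0.12) * 73 * 10
Step 3: AW = 0.22 * 73 * 10
Step 4: AW = 160.6 mm

160.6


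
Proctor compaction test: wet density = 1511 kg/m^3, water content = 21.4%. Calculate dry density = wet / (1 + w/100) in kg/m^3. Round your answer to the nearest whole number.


Step 1: Dry density = wet density / (1 + w/100)
Step 2: Dry density = 1511 / (1 + 21.4/100)
Step 3: Dry density = 1511 / 1.214
Step 4: Dry density = 1245 kg/m^3

1245


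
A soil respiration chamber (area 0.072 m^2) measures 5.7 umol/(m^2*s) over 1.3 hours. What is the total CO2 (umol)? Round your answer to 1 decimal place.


Step 1: Convert time to seconds: 1.3 hr * 3600 = 4680.0 s
Step 2: Total = flux * area * time_s
Step 3: Total = 5.7 * 0.072 * 4680.0
Step 4: Total = 1920.7 umol

1920.7


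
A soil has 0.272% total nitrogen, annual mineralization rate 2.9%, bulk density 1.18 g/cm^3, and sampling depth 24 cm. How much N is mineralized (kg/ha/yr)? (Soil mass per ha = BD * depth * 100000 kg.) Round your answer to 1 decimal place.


Step 1: Soil mass per ha = BD * depth * 100000 = 1.18 * 24 * 100000 = 2832000 kg
Step 2: Total N pool = soil mass * N%/100 = 2832000 * 0.272/100 = 7703.04 kg/ha
Step 3: N mineralized = N pool * rate%/100 = 7703.04 * 2.9/100 = 223.4 kg/ha/yr

223.4


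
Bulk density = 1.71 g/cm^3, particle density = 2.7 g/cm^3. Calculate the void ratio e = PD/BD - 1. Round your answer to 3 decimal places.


Step 1: e = PD / BD - 1
Step 2: e = 2.7 / 1.71 - 1
Step 3: e = 1.57895 - 1
Step 4: e = 0.579

0.579


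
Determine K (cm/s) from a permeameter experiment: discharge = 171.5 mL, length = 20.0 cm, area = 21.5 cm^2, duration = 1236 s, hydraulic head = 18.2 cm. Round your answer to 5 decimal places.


Step 1: K = Q * L / (A * t * h)
Step 2: Numerator = 171.5 * 20.0 = 3430.0
Step 3: Denominator = 21.5 * 1236 * 18.2 = 483646.8
Step 4: K = 3430.0 / 483646.8 = 0.00709 cm/s

0.00709


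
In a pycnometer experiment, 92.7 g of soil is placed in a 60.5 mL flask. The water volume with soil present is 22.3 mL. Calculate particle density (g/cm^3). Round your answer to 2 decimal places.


Step 1: Volume of solids = flask volume - water volume with soil
Step 2: V_solids = 60.5 - 22.3 = 38.2 mL
Step 3: Particle density = mass / V_solids = 92.7 / 38.2 = 2.43 g/cm^3

2.43


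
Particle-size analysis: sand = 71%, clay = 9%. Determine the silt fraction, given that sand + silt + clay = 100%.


Step 1: sand + silt + clay = 100%
Step 2: silt = 100 - sand - clay
Step 3: silt = 100 - 71 - 9
Step 4: silt = 20%

20


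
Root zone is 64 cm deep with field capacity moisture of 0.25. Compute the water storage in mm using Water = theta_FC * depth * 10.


Step 1: Water (mm) = theta_FC * depth (cm) * 10
Step 2: Water = 0.25 * 64 * 10
Step 3: Water = 160.0 mm

160.0


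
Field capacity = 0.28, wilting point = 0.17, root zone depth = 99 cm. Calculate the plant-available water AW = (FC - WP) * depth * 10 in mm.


Step 1: Available water = (FC - WP) * depth * 10
Step 2: AW = (0.28 - 0.17) * 99 * 10
Step 3: AW = 0.11 * 99 * 10
Step 4: AW = 108.9 mm

108.9


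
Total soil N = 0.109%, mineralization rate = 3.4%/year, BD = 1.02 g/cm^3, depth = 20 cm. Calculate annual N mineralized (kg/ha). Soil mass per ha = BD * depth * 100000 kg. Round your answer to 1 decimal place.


Step 1: Soil mass per ha = BD * depth * 100000 = 1.02 * 20 * 100000 = 2040000 kg
Step 2: Total N pool = soil mass * N%/100 = 2040000 * 0.109/100 = 2223.6 kg/ha
Step 3: N mineralized = N pool * rate%/100 = 2223.6 * 3.4/100 = 75.6 kg/ha/yr

75.6


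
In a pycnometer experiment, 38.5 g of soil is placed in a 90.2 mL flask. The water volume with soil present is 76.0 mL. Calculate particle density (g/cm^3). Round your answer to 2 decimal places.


Step 1: Volume of solids = flask volume - water volume with soil
Step 2: V_solids = 90.2 - 76.0 = 14.2 mL
Step 3: Particle density = mass / V_solids = 38.5 / 14.2 = 2.71 g/cm^3

2.71


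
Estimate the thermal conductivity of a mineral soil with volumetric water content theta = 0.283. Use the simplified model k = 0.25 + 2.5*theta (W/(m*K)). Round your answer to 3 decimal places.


Step 1: k = 0.25 + 2.5 * theta
Step 2: k = 0.25 + 2.5 * 0.283
Step 3: k = 0.25 + 0.708
Step 4: k = 0.958 W/(m*K)

0.958


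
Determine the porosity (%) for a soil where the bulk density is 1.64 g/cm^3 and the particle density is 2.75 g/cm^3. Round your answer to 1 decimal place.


Step 1: Formula: n = 100 * (1 - BD / PD)
Step 2: n = 100 * (1 - 1.64 / 2.75)
Step 3: n = 100 * (1 - 0.59636)
Step 4: n = 40.4%

40.4


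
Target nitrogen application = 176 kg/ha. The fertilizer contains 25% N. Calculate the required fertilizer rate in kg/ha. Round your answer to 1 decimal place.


Step 1: Fertilizer rate = target N / (N content / 100)
Step 2: Rate = 176 / (25 / 100)
Step 3: Rate = 176 / 0.25
Step 4: Rate = 704.0 kg/ha

704.0


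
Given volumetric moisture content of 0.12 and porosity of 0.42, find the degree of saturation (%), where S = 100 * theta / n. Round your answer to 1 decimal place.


Step 1: S = 100 * theta_v / n
Step 2: S = 100 * 0.12 / 0.42
Step 3: S = 28.6%

28.6


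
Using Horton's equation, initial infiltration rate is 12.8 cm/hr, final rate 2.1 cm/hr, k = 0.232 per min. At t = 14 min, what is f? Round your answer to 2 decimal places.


Step 1: f = fc + (f0 - fc) * exp(-k * t)
Step 2: exp(-0.232 * 14) = 0.038852
Step 3: f = 2.1 + (12.8 - 2.1) * 0.038852
Step 4: f = 2.1 + 10.7 * 0.038852
Step 5: f = 2.52 cm/hr

2.52


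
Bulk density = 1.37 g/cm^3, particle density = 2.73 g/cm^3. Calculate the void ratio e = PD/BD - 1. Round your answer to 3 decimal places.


Step 1: e = PD / BD - 1
Step 2: e = 2.73 / 1.37 - 1
Step 3: e = 1.9927 - 1
Step 4: e = 0.993

0.993
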